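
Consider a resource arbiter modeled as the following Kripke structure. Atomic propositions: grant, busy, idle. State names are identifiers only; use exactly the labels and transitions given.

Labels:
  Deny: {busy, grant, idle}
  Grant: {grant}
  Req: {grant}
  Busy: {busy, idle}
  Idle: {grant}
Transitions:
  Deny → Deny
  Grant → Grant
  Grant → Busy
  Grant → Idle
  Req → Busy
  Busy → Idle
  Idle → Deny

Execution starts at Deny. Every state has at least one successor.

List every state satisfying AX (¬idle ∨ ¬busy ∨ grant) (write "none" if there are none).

{Deny, Busy, Idle}

States satisfying ¬idle ∨ ¬busy ∨ grant: {Deny, Grant, Req, Idle}.
States satisfying AX (¬idle ∨ ¬busy ∨ grant): {Deny, Busy, Idle}.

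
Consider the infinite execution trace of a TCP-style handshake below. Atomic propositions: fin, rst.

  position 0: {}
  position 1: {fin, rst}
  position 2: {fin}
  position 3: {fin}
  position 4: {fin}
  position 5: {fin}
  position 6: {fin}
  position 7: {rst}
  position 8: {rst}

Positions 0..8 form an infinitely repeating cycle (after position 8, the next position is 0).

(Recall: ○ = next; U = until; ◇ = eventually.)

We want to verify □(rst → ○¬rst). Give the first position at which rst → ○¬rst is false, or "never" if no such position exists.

7

Check rst → ○¬rst at each position in order: 0 ✓, 1 ✓, 2 ✓, 3 ✓, 4 ✓, 5 ✓, 6 ✓.
At position 7 the labels are {rst} and the next position 8 has {rst}, so rst → ○¬rst is false there. This is the first violation.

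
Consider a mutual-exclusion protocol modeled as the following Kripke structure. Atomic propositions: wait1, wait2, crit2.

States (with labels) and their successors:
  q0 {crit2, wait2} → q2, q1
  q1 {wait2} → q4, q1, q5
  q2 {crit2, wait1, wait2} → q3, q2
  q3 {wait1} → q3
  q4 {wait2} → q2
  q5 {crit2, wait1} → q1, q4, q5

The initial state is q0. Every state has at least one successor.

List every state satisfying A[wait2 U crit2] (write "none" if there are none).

{q0, q2, q4, q5}

States satisfying wait2: {q0, q1, q2, q4}.
States satisfying crit2: {q0, q2, q5}.
States satisfying A[wait2 U crit2]: {q0, q2, q4, q5}.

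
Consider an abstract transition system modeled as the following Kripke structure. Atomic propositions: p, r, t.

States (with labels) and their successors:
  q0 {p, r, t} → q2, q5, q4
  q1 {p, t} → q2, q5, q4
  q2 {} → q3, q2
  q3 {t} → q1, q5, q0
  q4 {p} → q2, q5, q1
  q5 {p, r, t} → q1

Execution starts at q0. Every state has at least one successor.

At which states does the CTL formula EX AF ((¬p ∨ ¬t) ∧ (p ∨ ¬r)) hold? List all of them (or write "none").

States satisfying AF ((¬p ∨ ¬t) ∧ (p ∨ ¬r)): {q2, q3, q4}.
States satisfying EX AF ((¬p ∨ ¬t) ∧ (p ∨ ¬r)): {q0, q1, q2, q4}.

{q0, q1, q2, q4}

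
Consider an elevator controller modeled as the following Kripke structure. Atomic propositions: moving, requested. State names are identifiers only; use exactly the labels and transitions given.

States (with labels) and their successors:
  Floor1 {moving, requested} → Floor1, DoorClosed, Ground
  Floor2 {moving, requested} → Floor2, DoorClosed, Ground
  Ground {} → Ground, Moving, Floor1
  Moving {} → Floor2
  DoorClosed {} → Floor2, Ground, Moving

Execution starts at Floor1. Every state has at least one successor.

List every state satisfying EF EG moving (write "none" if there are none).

States satisfying EG moving: {Floor1, Floor2}.
States satisfying EF EG moving: {Floor1, Floor2, Ground, Moving, DoorClosed}.

{Floor1, Floor2, Ground, Moving, DoorClosed}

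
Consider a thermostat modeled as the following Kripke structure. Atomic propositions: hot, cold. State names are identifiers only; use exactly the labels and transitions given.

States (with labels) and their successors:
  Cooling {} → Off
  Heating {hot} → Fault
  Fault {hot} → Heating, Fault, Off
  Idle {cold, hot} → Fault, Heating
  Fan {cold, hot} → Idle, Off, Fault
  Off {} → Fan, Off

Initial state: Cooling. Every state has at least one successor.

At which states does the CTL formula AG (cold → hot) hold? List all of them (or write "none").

States satisfying cold → hot: {Cooling, Heating, Fault, Idle, Fan, Off}.
States satisfying AG (cold → hot): {Cooling, Heating, Fault, Idle, Fan, Off}.

{Cooling, Heating, Fault, Idle, Fan, Off}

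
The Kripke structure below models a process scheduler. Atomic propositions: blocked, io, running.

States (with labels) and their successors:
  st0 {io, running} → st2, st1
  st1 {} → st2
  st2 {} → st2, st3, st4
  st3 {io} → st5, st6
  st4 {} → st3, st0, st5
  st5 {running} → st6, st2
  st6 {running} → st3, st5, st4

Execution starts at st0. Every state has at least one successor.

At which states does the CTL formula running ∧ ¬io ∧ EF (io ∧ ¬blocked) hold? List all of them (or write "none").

{st5, st6}

States satisfying ¬io: {st1, st2, st4, st5, st6}.
States satisfying running ∧ ¬io: {st5, st6}.
States satisfying io ∧ ¬blocked: {st0, st3}.
States satisfying EF (io ∧ ¬blocked): {st0, st1, st2, st3, st4, st5, st6}.
States satisfying running ∧ ¬io ∧ EF (io ∧ ¬blocked): {st5, st6}.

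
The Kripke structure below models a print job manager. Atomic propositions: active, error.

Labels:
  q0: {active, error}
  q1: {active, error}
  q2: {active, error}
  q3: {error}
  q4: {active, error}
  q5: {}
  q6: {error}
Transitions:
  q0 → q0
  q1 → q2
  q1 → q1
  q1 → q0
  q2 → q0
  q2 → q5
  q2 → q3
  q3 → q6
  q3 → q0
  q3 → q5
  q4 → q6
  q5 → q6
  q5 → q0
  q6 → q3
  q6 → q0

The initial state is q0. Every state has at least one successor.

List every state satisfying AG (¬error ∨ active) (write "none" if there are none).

States satisfying ¬error ∨ active: {q0, q1, q2, q4, q5}.
States satisfying AG (¬error ∨ active): {q0}.

{q0}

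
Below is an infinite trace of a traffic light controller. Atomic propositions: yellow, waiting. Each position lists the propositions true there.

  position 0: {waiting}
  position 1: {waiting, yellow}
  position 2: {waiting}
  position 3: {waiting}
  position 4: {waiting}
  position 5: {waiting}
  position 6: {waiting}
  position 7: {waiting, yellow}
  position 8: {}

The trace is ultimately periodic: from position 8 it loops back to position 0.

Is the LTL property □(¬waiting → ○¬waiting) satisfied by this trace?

Does not hold

¬waiting → ○¬waiting must hold at every position from 0 onward. It fails at position 8, so □(¬waiting → ○¬waiting) is false.
Positions where ¬waiting holds: 8.
Check ○¬waiting at each: 8→fails.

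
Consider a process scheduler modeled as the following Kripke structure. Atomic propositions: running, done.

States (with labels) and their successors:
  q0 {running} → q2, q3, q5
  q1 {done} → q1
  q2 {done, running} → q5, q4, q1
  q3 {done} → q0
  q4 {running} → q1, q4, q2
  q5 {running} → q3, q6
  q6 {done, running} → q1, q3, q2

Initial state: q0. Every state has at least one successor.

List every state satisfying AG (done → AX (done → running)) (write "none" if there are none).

States satisfying done → AX (done → running): {q0, q3, q4, q5}.
States satisfying AG (done → AX (done → running)): ∅.

none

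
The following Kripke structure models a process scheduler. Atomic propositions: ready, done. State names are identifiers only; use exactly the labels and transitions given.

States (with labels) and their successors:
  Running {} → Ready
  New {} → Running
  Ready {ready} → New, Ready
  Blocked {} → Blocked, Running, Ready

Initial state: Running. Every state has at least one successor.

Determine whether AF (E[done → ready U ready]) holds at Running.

States satisfying E[done → ready U ready]: {Running, New, Ready, Blocked}.
States satisfying AF (E[done → ready U ready]): {Running, New, Ready, Blocked}.
Running ∈ Sat(AF (E[done → ready U ready])).

Satisfied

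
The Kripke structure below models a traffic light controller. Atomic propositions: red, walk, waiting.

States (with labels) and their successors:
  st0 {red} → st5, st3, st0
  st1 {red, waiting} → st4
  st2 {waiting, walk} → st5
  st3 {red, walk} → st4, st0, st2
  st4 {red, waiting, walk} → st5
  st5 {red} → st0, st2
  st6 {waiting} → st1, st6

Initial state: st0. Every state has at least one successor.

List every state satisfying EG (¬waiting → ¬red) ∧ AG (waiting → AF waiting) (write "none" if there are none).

States satisfying ¬waiting → ¬red: {st1, st2, st4, st6}.
States satisfying EG (¬waiting → ¬red): {st6}.
States satisfying waiting → AF waiting: {st0, st1, st2, st3, st4, st5, st6}.
States satisfying AG (waiting → AF waiting): {st0, st1, st2, st3, st4, st5, st6}.
States satisfying EG (¬waiting → ¬red) ∧ AG (waiting → AF waiting): {st6}.

{st6}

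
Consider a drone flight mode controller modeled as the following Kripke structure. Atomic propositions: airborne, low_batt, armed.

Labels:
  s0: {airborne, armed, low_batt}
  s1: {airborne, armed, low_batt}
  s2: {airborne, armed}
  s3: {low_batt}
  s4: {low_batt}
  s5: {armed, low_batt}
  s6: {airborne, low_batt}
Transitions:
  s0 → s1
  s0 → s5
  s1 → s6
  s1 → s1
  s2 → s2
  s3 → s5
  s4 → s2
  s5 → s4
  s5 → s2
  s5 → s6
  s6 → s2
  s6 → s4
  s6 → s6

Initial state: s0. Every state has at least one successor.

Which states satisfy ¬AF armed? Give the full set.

States satisfying armed: {s0, s1, s2, s5}.
States satisfying AF armed: {s0, s1, s2, s3, s4, s5}.
States satisfying ¬AF armed: {s6}.

{s6}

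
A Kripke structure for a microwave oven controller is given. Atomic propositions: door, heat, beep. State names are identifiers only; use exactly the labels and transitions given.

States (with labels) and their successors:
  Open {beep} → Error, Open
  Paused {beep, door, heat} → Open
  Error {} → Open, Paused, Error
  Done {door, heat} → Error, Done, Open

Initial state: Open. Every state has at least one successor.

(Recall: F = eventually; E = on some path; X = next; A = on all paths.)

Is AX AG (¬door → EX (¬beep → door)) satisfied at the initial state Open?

Satisfied

States satisfying AG (¬door → EX (¬beep → door)): {Open, Paused, Error, Done}.
States satisfying AX AG (¬door → EX (¬beep → door)): {Open, Paused, Error, Done}.
Open ∈ Sat(AX AG (¬door → EX (¬beep → door))).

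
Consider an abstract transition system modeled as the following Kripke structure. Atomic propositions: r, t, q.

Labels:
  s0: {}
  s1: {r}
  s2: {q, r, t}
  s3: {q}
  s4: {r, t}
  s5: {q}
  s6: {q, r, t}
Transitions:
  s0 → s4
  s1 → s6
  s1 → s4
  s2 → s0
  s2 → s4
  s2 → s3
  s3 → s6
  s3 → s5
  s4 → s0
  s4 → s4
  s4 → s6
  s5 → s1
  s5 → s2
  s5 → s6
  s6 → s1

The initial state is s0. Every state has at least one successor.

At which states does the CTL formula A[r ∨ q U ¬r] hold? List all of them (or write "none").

{s0, s3, s5}

States satisfying r ∨ q: {s1, s2, s3, s4, s5, s6}.
States satisfying ¬r: {s0, s3, s5}.
States satisfying A[r ∨ q U ¬r]: {s0, s3, s5}.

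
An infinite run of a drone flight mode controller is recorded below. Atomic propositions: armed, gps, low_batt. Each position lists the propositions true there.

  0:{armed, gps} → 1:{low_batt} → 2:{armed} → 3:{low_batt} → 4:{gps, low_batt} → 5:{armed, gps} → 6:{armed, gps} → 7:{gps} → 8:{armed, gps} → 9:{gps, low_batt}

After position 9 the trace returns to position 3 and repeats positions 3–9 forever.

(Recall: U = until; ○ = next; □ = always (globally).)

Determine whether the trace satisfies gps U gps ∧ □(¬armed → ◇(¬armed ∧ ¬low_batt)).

Walking from position 0: gps first holds at position 0, and gps holds at every earlier position along the way, so gps U gps holds.
¬armed → ◇(¬armed ∧ ¬low_batt) holds at every position 0..9, and those are all positions ever visited, so □(¬armed → ◇(¬armed ∧ ¬low_batt)) holds.
Positions where ¬armed holds: 1, 3, 4, 7, 9.
Check ◇(¬armed ∧ ¬low_batt) at each: 1→ok, 3→ok, 4→ok, 7→ok, 9→ok.
At position 0: gps U gps is true; □(¬armed → ◇(¬armed ∧ ¬low_batt)) is true; so gps U gps ∧ □(¬armed → ◇(¬armed ∧ ¬low_batt)) is true.

Yes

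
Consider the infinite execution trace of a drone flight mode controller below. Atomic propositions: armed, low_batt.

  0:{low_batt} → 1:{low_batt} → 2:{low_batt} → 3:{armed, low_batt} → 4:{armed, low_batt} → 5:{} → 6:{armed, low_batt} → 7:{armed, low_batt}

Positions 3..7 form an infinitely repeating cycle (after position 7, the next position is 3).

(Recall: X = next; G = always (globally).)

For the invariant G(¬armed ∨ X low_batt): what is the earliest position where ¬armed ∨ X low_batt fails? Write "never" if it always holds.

Check ¬armed ∨ X low_batt at each position in order: 0 ✓, 1 ✓, 2 ✓, 3 ✓.
At position 4 the labels are {armed, low_batt} and the next position 5 has {}, so ¬armed ∨ X low_batt is false there. This is the first violation.

4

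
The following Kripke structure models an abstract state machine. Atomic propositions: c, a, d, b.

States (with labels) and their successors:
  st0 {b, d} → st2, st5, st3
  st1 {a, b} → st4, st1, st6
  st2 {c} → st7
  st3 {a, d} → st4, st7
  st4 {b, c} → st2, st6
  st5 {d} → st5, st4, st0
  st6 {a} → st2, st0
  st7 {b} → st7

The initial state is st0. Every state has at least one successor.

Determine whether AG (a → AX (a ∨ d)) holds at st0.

States satisfying a → AX (a ∨ d): {st0, st2, st4, st5, st7}.
States satisfying AG (a → AX (a ∨ d)): {st2, st7}.
st3 is reachable from st0 and violates a → AX (a ∨ d), so AG fails at st0.
st0 ∉ Sat(AG (a → AX (a ∨ d))).

Does not hold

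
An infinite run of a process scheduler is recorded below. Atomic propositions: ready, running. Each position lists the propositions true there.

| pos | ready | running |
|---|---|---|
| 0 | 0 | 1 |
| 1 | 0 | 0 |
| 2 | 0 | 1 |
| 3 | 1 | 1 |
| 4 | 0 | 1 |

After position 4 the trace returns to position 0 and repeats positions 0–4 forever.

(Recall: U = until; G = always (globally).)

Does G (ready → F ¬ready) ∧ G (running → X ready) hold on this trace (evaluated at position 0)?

ready → F ¬ready holds at every position 0..4, and those are all positions ever visited, so G (ready → F ¬ready) holds.
Positions where ready holds: 3.
Check F ¬ready at each: 3→ok.
running → X ready must hold at every position from 0 onward. It fails at position 0, so G (running → X ready) is false.
Positions where running holds: 0, 2, 3, 4.
Check X ready at each: 0→fails, 2→ok, 3→fails, 4→fails.
At position 0: G (ready → F ¬ready) is true; G (running → X ready) is false; so G (ready → F ¬ready) ∧ G (running → X ready) is false.

No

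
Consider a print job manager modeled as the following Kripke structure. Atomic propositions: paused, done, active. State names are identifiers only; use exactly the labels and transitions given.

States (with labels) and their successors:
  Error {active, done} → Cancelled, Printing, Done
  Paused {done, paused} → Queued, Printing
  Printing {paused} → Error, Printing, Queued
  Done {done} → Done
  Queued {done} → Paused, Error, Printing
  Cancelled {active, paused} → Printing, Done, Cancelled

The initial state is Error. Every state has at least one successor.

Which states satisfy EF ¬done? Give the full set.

States satisfying ¬done: {Printing, Cancelled}.
States satisfying EF ¬done: {Error, Paused, Printing, Queued, Cancelled}.

{Error, Paused, Printing, Queued, Cancelled}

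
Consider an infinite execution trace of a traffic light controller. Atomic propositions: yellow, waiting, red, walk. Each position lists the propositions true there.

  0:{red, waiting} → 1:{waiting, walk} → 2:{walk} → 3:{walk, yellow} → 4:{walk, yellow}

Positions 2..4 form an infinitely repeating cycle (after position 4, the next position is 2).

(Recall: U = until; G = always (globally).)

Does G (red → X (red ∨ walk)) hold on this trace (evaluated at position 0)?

Holds

red → X (red ∨ walk) holds at every position 0..4, and those are all positions ever visited, so G (red → X (red ∨ walk)) holds.
Positions where red holds: 0.
Check X (red ∨ walk) at each: 0→ok.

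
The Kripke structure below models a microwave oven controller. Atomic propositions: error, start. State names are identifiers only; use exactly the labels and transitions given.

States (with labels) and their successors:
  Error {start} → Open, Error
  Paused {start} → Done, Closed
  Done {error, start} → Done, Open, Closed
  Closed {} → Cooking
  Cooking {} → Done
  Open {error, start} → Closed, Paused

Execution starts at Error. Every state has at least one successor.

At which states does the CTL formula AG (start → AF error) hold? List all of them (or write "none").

States satisfying start → AF error: {Paused, Done, Closed, Cooking, Open}.
States satisfying AG (start → AF error): {Paused, Done, Closed, Cooking, Open}.

{Paused, Done, Closed, Cooking, Open}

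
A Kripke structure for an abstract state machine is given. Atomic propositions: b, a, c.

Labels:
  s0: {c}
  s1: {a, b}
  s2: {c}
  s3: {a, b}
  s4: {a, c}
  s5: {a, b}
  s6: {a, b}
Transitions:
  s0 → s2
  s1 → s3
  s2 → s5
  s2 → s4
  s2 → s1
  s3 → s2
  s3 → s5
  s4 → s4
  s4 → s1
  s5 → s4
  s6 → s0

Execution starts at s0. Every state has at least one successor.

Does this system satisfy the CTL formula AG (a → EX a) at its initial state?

States satisfying a → EX a: {s0, s1, s2, s3, s4, s5}.
States satisfying AG (a → EX a): {s0, s1, s2, s3, s4, s5}.
Every state reachable from s0 satisfies a → EX a.
s0 ∈ Sat(AG (a → EX a)).

Yes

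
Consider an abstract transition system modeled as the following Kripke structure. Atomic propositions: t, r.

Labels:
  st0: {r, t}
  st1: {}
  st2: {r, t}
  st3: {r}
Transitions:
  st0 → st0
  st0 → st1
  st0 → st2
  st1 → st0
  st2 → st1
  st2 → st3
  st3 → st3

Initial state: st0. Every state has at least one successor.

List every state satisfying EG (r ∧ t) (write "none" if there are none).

States satisfying r ∧ t: {st0, st2}.
States satisfying EG (r ∧ t): {st0}.

{st0}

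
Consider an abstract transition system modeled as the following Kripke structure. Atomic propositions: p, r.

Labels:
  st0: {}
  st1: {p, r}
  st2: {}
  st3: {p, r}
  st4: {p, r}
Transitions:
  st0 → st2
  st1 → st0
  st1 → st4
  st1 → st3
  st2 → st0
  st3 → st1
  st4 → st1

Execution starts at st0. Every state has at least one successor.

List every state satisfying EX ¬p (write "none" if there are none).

States satisfying ¬p: {st0, st2}.
States satisfying EX ¬p: {st0, st1, st2}.

{st0, st1, st2}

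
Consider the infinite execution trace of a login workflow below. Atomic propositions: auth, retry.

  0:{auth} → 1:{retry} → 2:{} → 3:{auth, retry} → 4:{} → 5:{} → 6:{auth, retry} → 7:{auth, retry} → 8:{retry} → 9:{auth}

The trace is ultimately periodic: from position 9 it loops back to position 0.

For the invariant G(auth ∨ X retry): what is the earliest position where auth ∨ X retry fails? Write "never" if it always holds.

1

Check auth ∨ X retry at each position in order: 0 ✓.
At position 1 the labels are {retry} and the next position 2 has {}, so auth ∨ X retry is false there. This is the first violation.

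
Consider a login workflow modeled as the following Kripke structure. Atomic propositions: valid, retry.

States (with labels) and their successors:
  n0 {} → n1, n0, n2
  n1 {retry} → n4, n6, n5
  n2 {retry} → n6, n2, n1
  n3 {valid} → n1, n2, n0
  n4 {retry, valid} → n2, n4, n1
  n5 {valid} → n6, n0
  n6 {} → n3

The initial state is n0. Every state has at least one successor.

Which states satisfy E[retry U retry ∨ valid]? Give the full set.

{n1, n2, n3, n4, n5}

States satisfying retry: {n1, n2, n4}.
States satisfying retry ∨ valid: {n1, n2, n3, n4, n5}.
States satisfying E[retry U retry ∨ valid]: {n1, n2, n3, n4, n5}.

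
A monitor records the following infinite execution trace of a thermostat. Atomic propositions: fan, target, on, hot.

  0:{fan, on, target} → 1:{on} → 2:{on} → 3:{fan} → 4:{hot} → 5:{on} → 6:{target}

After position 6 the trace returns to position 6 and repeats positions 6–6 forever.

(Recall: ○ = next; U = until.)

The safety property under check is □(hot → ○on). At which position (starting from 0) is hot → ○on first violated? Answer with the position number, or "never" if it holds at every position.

never

hot → ○on holds at every position 0..6, and those are all the positions the trace ever visits, so the invariant □(hot → ○on) is never violated.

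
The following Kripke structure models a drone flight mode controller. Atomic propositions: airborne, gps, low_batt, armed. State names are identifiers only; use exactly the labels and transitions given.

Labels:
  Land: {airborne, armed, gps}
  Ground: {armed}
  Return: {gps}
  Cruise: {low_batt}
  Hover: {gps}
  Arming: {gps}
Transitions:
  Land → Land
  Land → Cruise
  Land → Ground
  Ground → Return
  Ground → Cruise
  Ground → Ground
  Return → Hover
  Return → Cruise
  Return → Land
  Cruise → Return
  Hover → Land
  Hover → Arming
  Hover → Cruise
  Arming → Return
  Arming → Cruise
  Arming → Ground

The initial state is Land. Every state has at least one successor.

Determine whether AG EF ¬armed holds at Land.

Yes

States satisfying EF ¬armed: {Land, Ground, Return, Cruise, Hover, Arming}.
States satisfying AG EF ¬armed: {Land, Ground, Return, Cruise, Hover, Arming}.
Every state reachable from Land satisfies EF ¬armed.
Land ∈ Sat(AG EF ¬armed).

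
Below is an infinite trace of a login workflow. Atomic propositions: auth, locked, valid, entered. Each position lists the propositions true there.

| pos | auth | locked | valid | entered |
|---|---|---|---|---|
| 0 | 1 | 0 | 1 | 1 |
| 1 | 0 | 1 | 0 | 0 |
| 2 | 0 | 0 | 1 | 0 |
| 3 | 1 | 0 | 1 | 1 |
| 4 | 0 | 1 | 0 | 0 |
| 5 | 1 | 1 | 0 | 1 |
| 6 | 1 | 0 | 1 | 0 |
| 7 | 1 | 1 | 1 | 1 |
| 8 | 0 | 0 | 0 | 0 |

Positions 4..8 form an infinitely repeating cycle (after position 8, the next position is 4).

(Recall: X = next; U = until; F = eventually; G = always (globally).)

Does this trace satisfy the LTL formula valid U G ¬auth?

No

Walking from position 0: at position 1, G ¬auth has not yet held and valid fails, so valid U G ¬auth is false.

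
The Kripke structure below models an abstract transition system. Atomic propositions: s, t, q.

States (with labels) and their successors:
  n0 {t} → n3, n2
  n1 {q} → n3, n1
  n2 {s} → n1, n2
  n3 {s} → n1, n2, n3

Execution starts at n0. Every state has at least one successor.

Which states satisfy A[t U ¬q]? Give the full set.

States satisfying t: {n0}.
States satisfying ¬q: {n0, n2, n3}.
States satisfying A[t U ¬q]: {n0, n2, n3}.

{n0, n2, n3}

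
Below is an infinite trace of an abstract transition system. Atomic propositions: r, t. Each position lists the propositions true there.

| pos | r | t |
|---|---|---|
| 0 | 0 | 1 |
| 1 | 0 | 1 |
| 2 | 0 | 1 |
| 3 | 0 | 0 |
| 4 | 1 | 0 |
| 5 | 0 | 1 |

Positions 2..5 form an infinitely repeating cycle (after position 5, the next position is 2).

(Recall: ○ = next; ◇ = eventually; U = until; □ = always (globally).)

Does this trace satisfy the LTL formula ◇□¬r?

Does not hold

□¬r is false at every position 0..5, so it never becomes true and ◇□¬r fails.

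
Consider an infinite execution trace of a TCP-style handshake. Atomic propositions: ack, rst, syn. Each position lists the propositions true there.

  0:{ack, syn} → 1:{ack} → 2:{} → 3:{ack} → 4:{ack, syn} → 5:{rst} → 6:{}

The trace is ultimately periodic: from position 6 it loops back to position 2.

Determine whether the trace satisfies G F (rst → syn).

F (rst → syn) holds at every position 0..6, and those are all positions ever visited, so G F (rst → syn) holds.

Holds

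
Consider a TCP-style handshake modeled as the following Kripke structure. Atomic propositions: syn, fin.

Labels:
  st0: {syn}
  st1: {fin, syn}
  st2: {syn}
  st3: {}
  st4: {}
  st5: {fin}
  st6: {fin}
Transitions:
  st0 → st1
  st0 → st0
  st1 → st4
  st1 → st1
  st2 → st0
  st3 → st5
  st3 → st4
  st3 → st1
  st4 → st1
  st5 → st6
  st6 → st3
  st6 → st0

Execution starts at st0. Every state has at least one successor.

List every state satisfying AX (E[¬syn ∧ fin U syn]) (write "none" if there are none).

{st0, st2, st4, st5}

States satisfying E[¬syn ∧ fin U syn]: {st0, st1, st2, st5, st6}.
States satisfying AX (E[¬syn ∧ fin U syn]): {st0, st2, st4, st5}.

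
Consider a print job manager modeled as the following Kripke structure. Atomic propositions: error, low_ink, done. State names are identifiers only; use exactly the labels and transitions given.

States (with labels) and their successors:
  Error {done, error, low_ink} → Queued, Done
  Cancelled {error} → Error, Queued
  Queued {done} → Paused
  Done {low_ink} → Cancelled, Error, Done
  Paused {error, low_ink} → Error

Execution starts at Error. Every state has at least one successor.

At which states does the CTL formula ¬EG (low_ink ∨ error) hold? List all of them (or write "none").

{Queued}

States satisfying low_ink ∨ error: {Error, Cancelled, Done, Paused}.
States satisfying EG (low_ink ∨ error): {Error, Cancelled, Done, Paused}.
States satisfying ¬EG (low_ink ∨ error): {Queued}.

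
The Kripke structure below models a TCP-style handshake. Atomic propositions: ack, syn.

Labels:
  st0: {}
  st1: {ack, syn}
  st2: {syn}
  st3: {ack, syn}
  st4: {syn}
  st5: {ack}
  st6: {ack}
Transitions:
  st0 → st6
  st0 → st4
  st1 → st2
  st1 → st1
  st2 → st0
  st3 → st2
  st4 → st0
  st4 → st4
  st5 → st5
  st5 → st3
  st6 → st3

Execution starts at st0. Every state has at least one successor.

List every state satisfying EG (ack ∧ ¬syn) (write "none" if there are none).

States satisfying ack ∧ ¬syn: {st5, st6}.
States satisfying EG (ack ∧ ¬syn): {st5}.

{st5}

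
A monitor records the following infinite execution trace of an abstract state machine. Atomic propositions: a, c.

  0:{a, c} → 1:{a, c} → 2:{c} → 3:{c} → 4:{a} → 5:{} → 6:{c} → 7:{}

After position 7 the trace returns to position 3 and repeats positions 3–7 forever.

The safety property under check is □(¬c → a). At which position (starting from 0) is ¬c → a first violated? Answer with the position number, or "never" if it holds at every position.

5

Check ¬c → a at each position in order: 0 ✓, 1 ✓, 2 ✓, 3 ✓, 4 ✓.
At position 5 the labels are {}, so ¬c → a is false there. This is the first violation.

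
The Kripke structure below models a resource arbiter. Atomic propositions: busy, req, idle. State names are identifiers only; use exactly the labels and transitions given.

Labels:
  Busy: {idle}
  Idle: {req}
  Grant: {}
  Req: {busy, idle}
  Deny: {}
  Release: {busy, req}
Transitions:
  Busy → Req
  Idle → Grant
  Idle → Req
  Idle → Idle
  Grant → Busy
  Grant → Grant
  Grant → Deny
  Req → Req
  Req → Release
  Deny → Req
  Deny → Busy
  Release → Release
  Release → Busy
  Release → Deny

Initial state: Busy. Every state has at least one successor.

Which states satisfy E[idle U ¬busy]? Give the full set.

States satisfying idle: {Busy, Req}.
States satisfying ¬busy: {Busy, Idle, Grant, Deny}.
States satisfying E[idle U ¬busy]: {Busy, Idle, Grant, Deny}.

{Busy, Idle, Grant, Deny}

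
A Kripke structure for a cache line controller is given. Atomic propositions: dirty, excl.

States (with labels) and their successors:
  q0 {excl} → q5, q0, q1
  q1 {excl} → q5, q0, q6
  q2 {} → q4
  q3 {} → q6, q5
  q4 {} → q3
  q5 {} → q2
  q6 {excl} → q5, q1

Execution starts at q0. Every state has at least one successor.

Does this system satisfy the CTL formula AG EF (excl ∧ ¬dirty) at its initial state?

States satisfying EF (excl ∧ ¬dirty): {q0, q1, q2, q3, q4, q5, q6}.
States satisfying AG EF (excl ∧ ¬dirty): {q0, q1, q2, q3, q4, q5, q6}.
Every state reachable from q0 satisfies EF (excl ∧ ¬dirty).
q0 ∈ Sat(AG EF (excl ∧ ¬dirty)).

Satisfied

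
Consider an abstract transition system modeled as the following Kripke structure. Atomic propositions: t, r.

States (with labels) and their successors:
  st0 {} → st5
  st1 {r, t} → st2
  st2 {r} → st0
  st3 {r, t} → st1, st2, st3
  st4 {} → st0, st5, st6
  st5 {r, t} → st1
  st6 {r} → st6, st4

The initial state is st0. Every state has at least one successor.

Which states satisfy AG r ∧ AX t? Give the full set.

none

States satisfying r: {st1, st2, st3, st5, st6}.
States satisfying AG r: ∅.
States satisfying t: {st1, st3, st5}.
States satisfying AX t: {st0, st5}.
States satisfying AG r ∧ AX t: ∅.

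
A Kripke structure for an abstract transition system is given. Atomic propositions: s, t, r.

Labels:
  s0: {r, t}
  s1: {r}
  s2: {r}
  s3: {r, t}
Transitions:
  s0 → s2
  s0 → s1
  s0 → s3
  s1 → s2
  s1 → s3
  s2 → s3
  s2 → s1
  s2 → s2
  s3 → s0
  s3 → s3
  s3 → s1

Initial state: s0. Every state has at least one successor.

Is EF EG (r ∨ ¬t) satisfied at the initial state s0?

States satisfying EG (r ∨ ¬t): {s0, s1, s2, s3}.
States satisfying EF EG (r ∨ ¬t): {s0, s1, s2, s3}.
Some path from s0 reaches a state where EG (r ∨ ¬t) holds.
s0 ∈ Sat(EF EG (r ∨ ¬t)).

Satisfied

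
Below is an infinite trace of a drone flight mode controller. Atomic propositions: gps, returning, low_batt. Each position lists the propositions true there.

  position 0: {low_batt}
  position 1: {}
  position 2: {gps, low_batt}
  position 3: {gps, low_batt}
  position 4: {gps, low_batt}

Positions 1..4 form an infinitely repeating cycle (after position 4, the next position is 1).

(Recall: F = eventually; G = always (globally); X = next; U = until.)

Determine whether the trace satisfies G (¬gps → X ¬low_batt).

¬gps → X ¬low_batt must hold at every position from 0 onward. It fails at position 1, so G (¬gps → X ¬low_batt) is false.
Positions where ¬gps holds: 0, 1.
Check X ¬low_batt at each: 0→ok, 1→fails.

No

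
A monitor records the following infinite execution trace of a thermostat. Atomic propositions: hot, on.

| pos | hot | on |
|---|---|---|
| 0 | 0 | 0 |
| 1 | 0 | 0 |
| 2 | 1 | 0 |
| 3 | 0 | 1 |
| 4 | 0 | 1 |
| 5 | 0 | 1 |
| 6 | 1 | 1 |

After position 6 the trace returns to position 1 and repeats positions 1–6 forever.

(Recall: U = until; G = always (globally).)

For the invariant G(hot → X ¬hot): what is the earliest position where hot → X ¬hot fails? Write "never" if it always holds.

never

hot → X ¬hot holds at every position 0..6, and those are all the positions the trace ever visits, so the invariant G(hot → X ¬hot) is never violated.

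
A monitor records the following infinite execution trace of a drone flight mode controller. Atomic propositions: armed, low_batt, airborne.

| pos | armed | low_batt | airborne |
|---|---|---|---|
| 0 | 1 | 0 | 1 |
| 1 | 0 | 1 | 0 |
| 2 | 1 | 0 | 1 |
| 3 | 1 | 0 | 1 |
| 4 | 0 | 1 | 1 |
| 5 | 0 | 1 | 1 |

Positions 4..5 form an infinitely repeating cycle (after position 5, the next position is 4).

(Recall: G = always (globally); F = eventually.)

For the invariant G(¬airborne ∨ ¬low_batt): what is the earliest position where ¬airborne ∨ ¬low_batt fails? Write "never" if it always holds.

4

Check ¬airborne ∨ ¬low_batt at each position in order: 0 ✓, 1 ✓, 2 ✓, 3 ✓.
At position 4 the labels are {airborne, low_batt}, so ¬airborne ∨ ¬low_batt is false there. This is the first violation.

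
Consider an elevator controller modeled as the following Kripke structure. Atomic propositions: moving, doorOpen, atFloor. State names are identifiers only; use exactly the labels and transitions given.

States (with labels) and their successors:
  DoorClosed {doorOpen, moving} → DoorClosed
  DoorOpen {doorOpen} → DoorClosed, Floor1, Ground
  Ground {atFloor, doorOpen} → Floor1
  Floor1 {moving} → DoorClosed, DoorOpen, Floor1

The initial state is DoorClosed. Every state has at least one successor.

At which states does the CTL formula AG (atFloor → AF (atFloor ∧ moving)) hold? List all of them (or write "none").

States satisfying atFloor → AF (atFloor ∧ moving): {DoorClosed, DoorOpen, Floor1}.
States satisfying AG (atFloor → AF (atFloor ∧ moving)): {DoorClosed}.

{DoorClosed}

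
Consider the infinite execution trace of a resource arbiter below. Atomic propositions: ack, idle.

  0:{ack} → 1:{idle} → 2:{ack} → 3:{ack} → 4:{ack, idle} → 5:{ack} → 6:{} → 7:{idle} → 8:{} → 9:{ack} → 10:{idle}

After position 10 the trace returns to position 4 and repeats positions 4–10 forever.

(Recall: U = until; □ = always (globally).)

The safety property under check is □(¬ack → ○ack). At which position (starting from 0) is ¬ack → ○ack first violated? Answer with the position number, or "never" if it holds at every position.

6

Check ¬ack → ○ack at each position in order: 0 ✓, 1 ✓, 2 ✓, 3 ✓, 4 ✓, 5 ✓.
At position 6 the labels are {} and the next position 7 has {idle}, so ¬ack → ○ack is false there. This is the first violation.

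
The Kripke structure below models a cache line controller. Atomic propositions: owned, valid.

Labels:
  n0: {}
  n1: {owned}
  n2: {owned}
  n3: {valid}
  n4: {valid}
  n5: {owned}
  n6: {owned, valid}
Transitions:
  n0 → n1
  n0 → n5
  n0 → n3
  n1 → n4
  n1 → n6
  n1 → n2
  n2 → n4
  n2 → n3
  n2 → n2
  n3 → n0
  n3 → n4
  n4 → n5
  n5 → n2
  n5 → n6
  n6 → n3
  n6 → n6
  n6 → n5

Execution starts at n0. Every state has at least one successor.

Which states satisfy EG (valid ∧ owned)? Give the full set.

{n6}

States satisfying valid ∧ owned: {n6}.
States satisfying EG (valid ∧ owned): {n6}.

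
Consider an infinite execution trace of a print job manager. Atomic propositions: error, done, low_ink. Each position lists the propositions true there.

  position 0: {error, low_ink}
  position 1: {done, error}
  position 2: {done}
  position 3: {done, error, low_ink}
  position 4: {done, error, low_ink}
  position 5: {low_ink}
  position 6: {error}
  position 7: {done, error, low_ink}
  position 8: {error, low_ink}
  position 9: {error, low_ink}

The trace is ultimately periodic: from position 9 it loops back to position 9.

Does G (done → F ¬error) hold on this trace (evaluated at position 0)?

done → F ¬error must hold at every position from 0 onward. It fails at position 7, so G (done → F ¬error) is false.
Positions where done holds: 1, 2, 3, 4, 7.
Check F ¬error at each: 1→ok, 2→ok, 3→ok, 4→ok, 7→fails.

No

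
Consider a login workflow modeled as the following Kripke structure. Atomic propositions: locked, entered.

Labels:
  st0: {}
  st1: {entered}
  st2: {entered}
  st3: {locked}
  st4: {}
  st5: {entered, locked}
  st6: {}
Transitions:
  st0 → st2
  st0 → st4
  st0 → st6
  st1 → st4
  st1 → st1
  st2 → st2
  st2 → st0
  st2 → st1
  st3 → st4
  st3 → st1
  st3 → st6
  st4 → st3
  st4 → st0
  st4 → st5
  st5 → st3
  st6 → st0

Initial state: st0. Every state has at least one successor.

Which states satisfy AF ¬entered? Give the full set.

States satisfying ¬entered: {st0, st3, st4, st6}.
States satisfying AF ¬entered: {st0, st3, st4, st5, st6}.

{st0, st3, st4, st5, st6}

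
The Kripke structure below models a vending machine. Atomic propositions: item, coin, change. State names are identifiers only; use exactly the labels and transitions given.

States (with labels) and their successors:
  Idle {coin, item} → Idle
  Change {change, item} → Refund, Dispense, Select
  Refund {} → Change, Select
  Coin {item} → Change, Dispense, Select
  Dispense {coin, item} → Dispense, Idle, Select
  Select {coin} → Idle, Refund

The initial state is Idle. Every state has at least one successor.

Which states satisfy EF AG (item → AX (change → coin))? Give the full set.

{Idle, Change, Refund, Coin, Dispense, Select}

States satisfying AG (item → AX (change → coin)): {Idle, Change, Refund, Dispense, Select}.
States satisfying EF AG (item → AX (change → coin)): {Idle, Change, Refund, Coin, Dispense, Select}.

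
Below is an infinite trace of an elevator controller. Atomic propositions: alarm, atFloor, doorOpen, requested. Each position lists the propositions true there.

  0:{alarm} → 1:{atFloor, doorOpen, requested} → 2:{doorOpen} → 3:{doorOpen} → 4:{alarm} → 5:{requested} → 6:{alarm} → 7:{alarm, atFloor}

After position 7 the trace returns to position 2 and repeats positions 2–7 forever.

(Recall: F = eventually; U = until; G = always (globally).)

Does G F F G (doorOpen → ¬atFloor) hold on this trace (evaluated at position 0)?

Yes

F F G (doorOpen → ¬atFloor) holds at every position 0..7, and those are all positions ever visited, so G F F G (doorOpen → ¬atFloor) holds.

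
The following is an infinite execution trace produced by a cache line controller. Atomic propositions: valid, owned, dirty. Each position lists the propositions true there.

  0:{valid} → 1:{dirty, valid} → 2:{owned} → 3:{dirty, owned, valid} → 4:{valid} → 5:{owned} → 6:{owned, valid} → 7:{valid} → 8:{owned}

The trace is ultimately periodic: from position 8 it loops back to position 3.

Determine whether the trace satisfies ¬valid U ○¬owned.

Holds

Walking from position 0: ○¬owned first holds at position 0, and ¬valid holds at every earlier position along the way, so ¬valid U ○¬owned holds.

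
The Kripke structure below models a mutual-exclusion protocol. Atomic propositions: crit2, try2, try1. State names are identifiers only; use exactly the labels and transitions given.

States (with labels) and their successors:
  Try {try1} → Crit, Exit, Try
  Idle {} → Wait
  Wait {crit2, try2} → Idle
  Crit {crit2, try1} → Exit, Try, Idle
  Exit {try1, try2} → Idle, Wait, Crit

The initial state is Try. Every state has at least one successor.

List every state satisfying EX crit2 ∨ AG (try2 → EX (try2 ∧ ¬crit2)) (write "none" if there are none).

States satisfying crit2: {Wait, Crit}.
States satisfying EX crit2: {Try, Idle, Exit}.
States satisfying try2 → EX (try2 ∧ ¬crit2): {Try, Idle, Crit}.
States satisfying AG (try2 → EX (try2 ∧ ¬crit2)): ∅.
States satisfying EX crit2 ∨ AG (try2 → EX (try2 ∧ ¬crit2)): {Try, Idle, Exit}.

{Try, Idle, Exit}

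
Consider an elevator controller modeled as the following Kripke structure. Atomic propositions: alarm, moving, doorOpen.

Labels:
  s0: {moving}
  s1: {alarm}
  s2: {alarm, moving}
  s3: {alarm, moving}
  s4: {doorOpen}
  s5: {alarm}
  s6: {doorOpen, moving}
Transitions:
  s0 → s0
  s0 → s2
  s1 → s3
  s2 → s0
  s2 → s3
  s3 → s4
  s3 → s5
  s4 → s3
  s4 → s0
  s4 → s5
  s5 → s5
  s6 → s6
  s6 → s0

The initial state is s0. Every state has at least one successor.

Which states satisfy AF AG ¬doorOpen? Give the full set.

{s5}

States satisfying AG ¬doorOpen: {s5}.
States satisfying AF AG ¬doorOpen: {s5}.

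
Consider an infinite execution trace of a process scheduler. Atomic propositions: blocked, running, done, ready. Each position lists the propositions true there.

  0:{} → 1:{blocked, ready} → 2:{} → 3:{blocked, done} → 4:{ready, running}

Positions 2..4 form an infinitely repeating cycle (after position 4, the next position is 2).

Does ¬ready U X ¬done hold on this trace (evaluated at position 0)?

Walking from position 0: X ¬done first holds at position 0, and ¬ready holds at every earlier position along the way, so ¬ready U X ¬done holds.

Holds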